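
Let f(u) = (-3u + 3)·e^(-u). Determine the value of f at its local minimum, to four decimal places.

-0.4060

Differentiating with the product rule gives f'(u) = (3u - 6)·e^(-u). Since e^(-u) > 0, the only critical point is u = 2.
f''(2) has the same sign as 3 > 0, so this is a local minimum.
f(2) = (-3)·e^(-2) ≈ -0.4060.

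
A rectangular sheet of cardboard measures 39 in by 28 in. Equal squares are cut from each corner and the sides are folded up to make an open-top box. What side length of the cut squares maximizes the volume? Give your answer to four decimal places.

With cut size x, the volume is V(x) = x(39 − 2x)(28 − 2x) for 0 < x < 14.
V'(x) = 12x^2 − 268x + 1092. Setting V'(x) = 0 gives x ≈ 5.3620 (the root in (0, 14)).
V''(x) = 24x − 268 is negative there, so this is the maximum; V ≈ 2619.3165.

5.3620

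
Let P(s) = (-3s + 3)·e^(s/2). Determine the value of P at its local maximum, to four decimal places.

P'(s) = (-3)·e^(s/2) + (-3s + 3)·(1/2)·e^(s/2) = (-(3/2)s - 3/2)·e^(s/2). Since e^(s/2) > 0, the only critical point is s = -1.
P''(-1) has the same sign as -3/2 < 0, so this is a local maximum.
P(-1) = (6)·e^(-1/2) ≈ 3.6392.

3.6392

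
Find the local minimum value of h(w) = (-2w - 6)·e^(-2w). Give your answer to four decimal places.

h'(w) = (-2)·e^(-2w) + (-2w - 6)·(-2)·e^(-2w) = (4w + 10)·e^(-2w). Since e^(-2w) > 0, the only critical point is w = -5/2.
h''(-5/2) has the same sign as 4 > 0, so this is a local minimum.
h(-5/2) = (-1)·e^(5) ≈ -148.4132.

-148.4132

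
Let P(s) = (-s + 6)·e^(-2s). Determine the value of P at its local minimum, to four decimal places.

-0.0000

By the product rule, P'(s) = (2s - 13)·e^(-2s). Since e^(-2s) > 0, the only critical point is s = 13/2.
P''(13/2) has the same sign as 2 > 0, so this is a local minimum.
P(13/2) = (-1/2)·e^(-13) ≈ -0.0000.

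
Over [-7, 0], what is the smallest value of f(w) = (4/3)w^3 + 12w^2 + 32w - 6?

The derivative is 4w^2 + 24w + 32, which vanishes at w = -4 and w = -2.
Compare values at every candidate in [-7, 0]: f(-7) = -298/3,  f(-4) = -82/3,  f(-2) = -98/3,  f(0) = -6.
So the minimum is f(-7) = -298/3.

-298/3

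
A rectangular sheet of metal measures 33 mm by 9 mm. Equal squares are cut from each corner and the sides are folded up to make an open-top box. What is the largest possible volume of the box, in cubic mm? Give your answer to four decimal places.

290.3392

With cut size x, the volume is V(x) = x(33 − 2x)(9 − 2x) for 0 < x < 4.5.
V'(x) = 12x^2 − 168x + 297. Setting V'(x) = 0 gives x ≈ 2.0756 (the root in (0, 4.5)).
V''(x) = 24x − 168 is negative there, so this is the maximum; V ≈ 290.3392.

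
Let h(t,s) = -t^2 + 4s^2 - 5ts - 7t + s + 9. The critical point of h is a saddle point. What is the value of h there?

∂h/∂t = -2t - 5s - 7 = 0 and ∂h/∂s = -5t + 8s + 1 = 0, so (t, s) = (-51/41, -37/41).
The Hessian has h_{tt} = -2, h_{ss} = 8, h_{ts} = -5, giving D = -41 < 0, so the point is a saddle point.
h(-51/41, -37/41) = 529/41.

529/41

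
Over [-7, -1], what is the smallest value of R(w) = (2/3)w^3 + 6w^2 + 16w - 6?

-158/3

The derivative is 2w^2 + 12w + 16, which vanishes at w = -4 and w = -2.
Evaluating at the critical points and endpoints: R(-7) = -158/3,  R(-4) = -50/3,  R(-2) = -58/3,  R(-1) = -50/3.
So the minimum is R(-7) = -158/3.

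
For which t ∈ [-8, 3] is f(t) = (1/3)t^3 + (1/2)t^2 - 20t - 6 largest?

-5

Differentiating, f'(t) = t^2 + t - 20; whose only zero in [-8, 3] is t = -5.
Candidates: f(-8) = 46/3, f(-5) = 389/6, f(3) = -105/2.
The maximum over the interval is 389/6, attained at t = -5.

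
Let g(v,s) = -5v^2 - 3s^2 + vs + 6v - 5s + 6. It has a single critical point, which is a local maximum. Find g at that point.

557/59

∂g/∂v = -10v + s + 6 = 0 and ∂g/∂s = v - 6s - 5 = 0, so (v, s) = (31/59, -44/59).
The Hessian has g_{vv} = -10, g_{ss} = -6, g_{vs} = 1, giving D = 59 > 0 with g_{vv} < 0, so the point is a local maximum.
g(31/59, -44/59) = 557/59.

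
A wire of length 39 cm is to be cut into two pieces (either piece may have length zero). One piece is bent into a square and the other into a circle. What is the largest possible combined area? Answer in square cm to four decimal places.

121.0373

Let x be the length used for the square. Square side x/4; circle radius (39−x)/(2π).
A(x) = (x/4)² + π·((39−x)/(2π))² = x²/16 + (39−x)²/(4π) for 0 ≤ x ≤ 39. A'(x) = x/8 − (39−x)/(2π) = 0 gives x = 4·39/(π+4) ≈ 21.8439.
A'' > 0, so the interior critical point is a minimum; the maximum is at an endpoint. A(0) = 121.0373 and A(39) = 95.0625, so the largest area is 121.0373.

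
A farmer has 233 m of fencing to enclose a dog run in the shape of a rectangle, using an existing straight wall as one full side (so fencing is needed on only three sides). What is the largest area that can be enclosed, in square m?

Let the sides perpendicular to the wall have length x and the parallel side y, so 2x + y = 233 and the area is A = xy = x(233 − 2x).
A'(x) = 233 − 4x = 0 gives x = 233/4, and A''(x) = −4 < 0 confirms a maximum.
Then y = 233 − 2·233/4 = 233/2 and A = 54289/8.

54289/8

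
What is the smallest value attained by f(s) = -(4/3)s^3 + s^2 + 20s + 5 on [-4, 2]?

-61/3

Differentiating, f'(s) = -4s^2 + 2s + 20; whose only zero in [-4, 2] is s = -2.
Candidates: f(-4) = 79/3,  f(-2) = -61/3,  f(2) = 115/3.
Hence the absolute minimum is -61/3 at s = -2.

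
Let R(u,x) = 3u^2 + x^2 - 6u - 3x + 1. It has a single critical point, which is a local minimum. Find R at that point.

-17/4

∂R/∂u = 6u - 6 = 0 and ∂R/∂x = 2x - 3 = 0, so (u, x) = (1, 3/2).
The Hessian has R_{uu} = 6, R_{xx} = 2, R_{ux} = 0, giving D = 12 > 0 with R_{uu} > 0, so the point is a local minimum.
R(1, 3/2) = -17/4.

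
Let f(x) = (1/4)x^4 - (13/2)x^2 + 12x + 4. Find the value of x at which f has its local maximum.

f'(x) = x^3 - 13x + 12 = 0 at x = -4, 1, 3.
f''(x) = 3x^2 - 13. f''(-4) = 35 > 0 ⇒ local minimum; f''(1) = -10 < 0 ⇒ local maximum; f''(3) = 14 > 0 ⇒ local minimum.
The local maximum is f(1) = 39/4.

1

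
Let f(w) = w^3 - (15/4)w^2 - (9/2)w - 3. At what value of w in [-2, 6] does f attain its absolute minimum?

3

The derivative is 3w^2 - (15/2)w - 9/2, which vanishes at w = -1/2 and w = 3.
Compare values at every candidate in [-2, 6]: f(-2) = -17,  f(-1/2) = -29/16,  f(3) = -93/4,  f(6) = 51.
The minimum over the interval is -93/4, attained at w = 3.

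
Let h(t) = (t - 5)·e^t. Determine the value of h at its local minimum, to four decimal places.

-54.5982

By the product rule, h'(t) = (t - 4)·e^t. Since e^t > 0, the only critical point is t = 4.
h''(4) has the same sign as 1 > 0, so this is a local minimum.
h(4) = (-1)·e^(4) ≈ -54.5982.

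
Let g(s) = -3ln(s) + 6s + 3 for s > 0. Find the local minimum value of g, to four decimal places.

8.0794

g'(s) = -3/s + 6 = 0 gives s = 1/2.
g''(s) = 3/s², which is positive for s > 0, so this is a local minimum.
g(1/2) = -3·ln(1/2) + 3 + 3 ≈ 8.0794.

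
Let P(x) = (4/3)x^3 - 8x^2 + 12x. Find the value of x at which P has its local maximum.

P'(x) = 4x^2 - 16x + 12. Setting P'(x) = 0 gives x ∈ {1, 3}.
P''(x) = 8x - 16. P''(1) = -8 < 0 ⇒ local maximum; P''(3) = 8 > 0 ⇒ local minimum.
The local maximum is P(1) = 16/3.

1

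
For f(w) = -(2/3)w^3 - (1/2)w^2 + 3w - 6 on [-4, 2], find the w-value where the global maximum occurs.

Differentiating, f'(w) = -2w^2 - w + 3; which vanishes at w = -3/2 and w = 1.
Candidates: f(-4) = 50/3, f(-3/2) = -75/8, f(1) = -25/6, f(2) = -22/3.
Hence the absolute maximum is 50/3 at w = -4.

-4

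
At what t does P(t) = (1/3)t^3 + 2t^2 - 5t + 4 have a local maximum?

-5

Critical points: P'(t) = t^2 + 4t - 5 vanishes at t = -5, 1.
Since P''(t) = 2t + 4, we get P''(-5) = -6 < 0 ⇒ local maximum; P''(1) = 6 > 0 ⇒ local minimum.
So the local maximum value is P(-5) = 112/3.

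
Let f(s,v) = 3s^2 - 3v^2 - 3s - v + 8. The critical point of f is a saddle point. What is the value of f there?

∂f/∂s = 6s - 3 = 0 and ∂f/∂v = -6v - 1 = 0, so (s, v) = (1/2, -1/6).
The Hessian has f_{ss} = 6, f_{vv} = -6, f_{sv} = 0, giving D = -36 < 0, so the point is a saddle point.
f(1/2, -1/6) = 22/3.

22/3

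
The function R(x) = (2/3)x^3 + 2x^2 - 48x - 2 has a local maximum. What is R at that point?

Critical points: R'(x) = 2x^2 + 4x - 48 vanishes at x = -6, 4.
R''(x) = 4x + 4. R''(-6) = -20 < 0 ⇒ local maximum; R''(4) = 20 > 0 ⇒ local minimum.
The local maximum is R(-6) = 214.

214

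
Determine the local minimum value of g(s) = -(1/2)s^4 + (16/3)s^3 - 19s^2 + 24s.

9/2

Critical points: g'(s) = -2s^3 + 16s^2 - 38s + 24 vanishes at s = 1, 3, 4.
g''(s) = -6s^2 + 32s - 38. g''(1) = -12 < 0 ⇒ local maximum; g''(3) = 4 > 0 ⇒ local minimum; g''(4) = -6 < 0 ⇒ local maximum.
The local minimum is g(3) = 9/2.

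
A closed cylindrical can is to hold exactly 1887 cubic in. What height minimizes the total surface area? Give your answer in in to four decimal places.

With radius r and height h, πr²h = 1887 so h = 1887/(πr²), and S(r) = 2πr² + 2πrh = 2πr² + 2·1887/r.
S'(r) = 4πr − 2·1887/r² = 0 ⇒ r³ = 1887/(2π), so r ≈ 6.6967 and h = 2r ≈ 13.3935.
S''(r) = 4π + 4·1887/r³ > 0, so this is the minimum; S ≈ 845.3356.

13.3935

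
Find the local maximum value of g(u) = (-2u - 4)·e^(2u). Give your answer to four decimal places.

0.0067

Differentiating with the product rule gives g'(u) = (-4u - 10)·e^(2u). Since e^(2u) > 0, the only critical point is u = -5/2.
g''(-5/2) has the same sign as -4 < 0, so this is a local maximum.
g(-5/2) = (1)·e^(-5) ≈ 0.0067.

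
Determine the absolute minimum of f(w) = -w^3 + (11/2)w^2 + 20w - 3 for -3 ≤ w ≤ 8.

The derivative is -3w^2 + 11w + 20, which vanishes at w = -4/3 and w = 5.
Compare values at every candidate in [-3, 8]: f(-3) = 27/2; f(-4/3) = -473/27; f(5) = 219/2; f(8) = -3.
So the minimum is f(-4/3) = -473/27.

-473/27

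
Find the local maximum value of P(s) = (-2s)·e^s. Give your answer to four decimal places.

0.7358

P'(s) = (-2)·e^s + (-2s)·1·e^s = (-2s - 2)·e^s. Since e^s > 0, the only critical point is s = -1.
P''(-1) has the same sign as -2 < 0, so this is a local maximum.
P(-1) = (2)·e^(-1) ≈ 0.7358.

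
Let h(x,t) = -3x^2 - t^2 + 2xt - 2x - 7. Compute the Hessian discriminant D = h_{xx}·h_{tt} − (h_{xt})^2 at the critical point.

8

∂h/∂x = -6x + 2t - 2 = 0 and ∂h/∂t = 2x - 2t = 0, so (x, t) = (-1/2, -1/2).
The Hessian has h_{xx} = -6, h_{tt} = -2, h_{xt} = 2, giving D = 8 > 0 with h_{xx} < 0, so the point is a local maximum.
D = (-6)·(-2) − (2)^2 = 8.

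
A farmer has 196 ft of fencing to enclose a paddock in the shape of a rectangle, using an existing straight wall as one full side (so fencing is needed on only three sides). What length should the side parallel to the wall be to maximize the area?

Let the sides perpendicular to the wall have length x and the parallel side y, so 2x + y = 196 and the area is A = xy = x(196 − 2x).
A'(x) = 196 − 4x = 0 gives x = 49, and A''(x) = −4 < 0 confirms a maximum.
Then y = 196 − 2·49 = 98 and A = 4802.

98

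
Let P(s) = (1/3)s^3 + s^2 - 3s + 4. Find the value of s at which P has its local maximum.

Critical points: P'(s) = s^2 + 2s - 3 vanishes at s = -3, 1.
Second-derivative test with P''(s) = 2s + 2: P''(-3) = -4 < 0 ⇒ local maximum; P''(1) = 4 > 0 ⇒ local minimum.
The local maximum is P(-3) = 13.

-3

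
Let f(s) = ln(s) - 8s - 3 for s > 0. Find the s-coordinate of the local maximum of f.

1/8

f'(s) = 1/s − 8 = 0 gives s = 1/8.
f''(s) = -1/s², which is negative for s > 0, so this is a local maximum.
f(1/8) = 1·ln(1/8) - 1 - 3 ≈ -6.0794.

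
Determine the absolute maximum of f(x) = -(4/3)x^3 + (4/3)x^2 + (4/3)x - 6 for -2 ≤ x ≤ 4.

22/3

The derivative is -4x^2 + (8/3)x + 4/3, which vanishes at x = -1/3 and x = 1.
Compare values at every candidate in [-2, 4]: f(-2) = 22/3; f(-1/3) = -506/81; f(1) = -14/3; f(4) = -194/3.
Hence the absolute maximum is 22/3 at x = -2.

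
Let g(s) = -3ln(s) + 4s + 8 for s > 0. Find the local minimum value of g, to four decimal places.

11.8630

g'(s) = -3/s + 4 = 0 gives s = 3/4.
g''(s) = 3/s², which is positive for s > 0, so this is a local minimum.
g(3/4) = -3·ln(3/4) + 3 + 8 ≈ 11.8630.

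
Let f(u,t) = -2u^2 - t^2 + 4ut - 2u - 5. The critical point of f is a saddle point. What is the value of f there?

∂f/∂u = -4u + 4t - 2 = 0 and ∂f/∂t = 4u - 2t = 0, so (u, t) = (1/2, 1).
The Hessian has f_{uu} = -4, f_{tt} = -2, f_{ut} = 4, giving D = -8 < 0, so the point is a saddle point.
f(1/2, 1) = -11/2.

-11/2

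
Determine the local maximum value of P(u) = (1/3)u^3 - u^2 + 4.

P'(u) = u^2 - 2u = 0 at u = 0, 2.
Second-derivative test with P''(u) = 2u - 2: P''(0) = -2 < 0 ⇒ local maximum; P''(2) = 2 > 0 ⇒ local minimum.
Thus P has its local maximum at u = 0, with value 4.

4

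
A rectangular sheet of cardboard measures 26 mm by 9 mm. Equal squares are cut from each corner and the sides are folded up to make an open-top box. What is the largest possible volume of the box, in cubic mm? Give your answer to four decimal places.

220.0218

With cut size x, the volume is V(x) = x(26 − 2x)(9 − 2x) for 0 < x < 4.5.
V'(x) = 12x^2 − 140x + 234. Setting V'(x) = 0 gives x ≈ 2.0218 (the root in (0, 4.5)).
V''(x) = 24x − 140 is negative there, so this is the maximum; V ≈ 220.0218.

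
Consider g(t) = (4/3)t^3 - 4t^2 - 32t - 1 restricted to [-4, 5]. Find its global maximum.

g'(t) = 4t^2 - 8t - 32, which vanishes at t = -2 and t = 4.
Compare values at every candidate in [-4, 5]: g(-4) = -67/3,  g(-2) = 109/3,  g(4) = -323/3,  g(5) = -283/3.
The maximum over the interval is 109/3, attained at t = -2.

109/3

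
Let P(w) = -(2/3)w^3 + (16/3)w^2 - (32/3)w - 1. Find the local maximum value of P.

-1

P'(w) = -2w^2 + (32/3)w - 32/3. Setting P'(w) = 0 gives w ∈ {4/3, 4}.
Since P''(w) = -4w + 32/3, we get P''(4/3) = 16/3 > 0 ⇒ local minimum; P''(4) = -16/3 < 0 ⇒ local maximum.
So the local maximum value is P(4) = -1.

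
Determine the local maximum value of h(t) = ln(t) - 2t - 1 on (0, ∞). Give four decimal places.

-2.6931

h'(t) = 1/t − 2 = 0 gives t = 1/2.
h''(t) = -1/t², which is negative for t > 0, so this is a local maximum.
h(1/2) = 1·ln(1/2) - 1 - 1 ≈ -2.6931.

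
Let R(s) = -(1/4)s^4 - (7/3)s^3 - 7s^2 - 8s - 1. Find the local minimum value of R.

Critical points: R'(s) = -s^3 - 7s^2 - 14s - 8 vanishes at s = -4, -2, -1.
Since R''(s) = -3s^2 - 14s - 14, we get R''(-4) = -6 < 0 ⇒ local maximum; R''(-2) = 2 > 0 ⇒ local minimum; R''(-1) = -3 < 0 ⇒ local maximum.
Thus R has its local minimum at s = -2, with value 5/3.

5/3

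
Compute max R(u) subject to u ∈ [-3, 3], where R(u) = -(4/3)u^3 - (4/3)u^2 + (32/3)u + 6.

The derivative is -4u^2 - (8/3)u + 32/3, which vanishes at u = -2 and u = 4/3.
Evaluating at the critical points and endpoints: R(-3) = -2; R(-2) = -10; R(4/3) = 1190/81; R(3) = -10.
The maximum over the interval is 1190/81, attained at u = 4/3.

1190/81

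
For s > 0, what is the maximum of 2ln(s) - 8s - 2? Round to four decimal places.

-6.7726

P'(s) = 2/s − 8 = 0 gives s = 1/4.
P''(s) = -2/s², which is negative for s > 0, so this is a local maximum.
P(1/4) = 2·ln(1/4) - 2 - 2 ≈ -6.7726.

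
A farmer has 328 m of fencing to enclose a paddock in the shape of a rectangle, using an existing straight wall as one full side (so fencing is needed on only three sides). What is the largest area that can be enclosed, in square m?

Let the sides perpendicular to the wall have length x and the parallel side y, so 2x + y = 328 and the area is A = xy = x(328 − 2x).
A'(x) = 328 − 4x = 0 gives x = 82, and A''(x) = −4 < 0 confirms a maximum.
Then y = 328 − 2·82 = 164 and A = 13448.

13448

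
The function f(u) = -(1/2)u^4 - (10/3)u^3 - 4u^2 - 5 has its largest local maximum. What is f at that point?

f'(u) = -2u^3 - 10u^2 - 8u. Setting f'(u) = 0 gives u ∈ {-4, -1, 0}.
f''(u) = -6u^2 - 20u - 8. f''(-4) = -24 < 0 ⇒ local maximum; f''(-1) = 6 > 0 ⇒ local minimum; f''(0) = -8 < 0 ⇒ local maximum.
Thus f has its largest local maximum at u = -4, with value 49/3.

49/3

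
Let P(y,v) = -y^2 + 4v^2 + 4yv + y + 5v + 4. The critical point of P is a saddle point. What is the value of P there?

∂P/∂y = -2y + 4v + 1 = 0 and ∂P/∂v = 4y + 8v + 5 = 0, so (y, v) = (-3/8, -7/16).
The Hessian has P_{yy} = -2, P_{vv} = 8, P_{yv} = 4, giving D = -32 < 0, so the point is a saddle point.
P(-3/8, -7/16) = 87/32.

87/32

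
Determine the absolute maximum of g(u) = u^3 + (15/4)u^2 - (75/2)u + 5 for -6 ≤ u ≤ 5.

645/4

g'(u) = 3u^2 + (15/2)u - 75/2, which vanishes at u = -5 and u = 5/2.
Evaluating at the critical points and endpoints: g(-6) = 149, g(-5) = 645/4, g(5/2) = -795/16, g(5) = 145/4.
So the maximum is g(-5) = 645/4.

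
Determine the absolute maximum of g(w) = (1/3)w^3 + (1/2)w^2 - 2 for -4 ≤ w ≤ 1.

g'(w) = w^2 + w, which vanishes at w = -1 and w = 0.
Compare values at every candidate in [-4, 1]: g(-4) = -46/3; g(-1) = -11/6; g(0) = -2; g(1) = -7/6.
Hence the absolute maximum is -7/6 at w = 1.

-7/6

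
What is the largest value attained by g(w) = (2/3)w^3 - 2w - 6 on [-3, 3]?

6

Differentiating, g'(w) = 2w^2 - 2; which vanishes at w = -1 and w = 1.
Evaluating at the critical points and endpoints: g(-3) = -18, g(-1) = -14/3, g(1) = -22/3, g(3) = 6.
Hence the absolute maximum is 6 at w = 3.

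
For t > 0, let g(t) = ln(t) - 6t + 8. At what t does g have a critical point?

g'(t) = 1/t − 6 = 0 gives t = 1/6.
g''(t) = -1/t², which is negative for t > 0, so this is a local maximum.
g(1/6) = 1·ln(1/6) - 1 + 8 ≈ 5.2082.

1/6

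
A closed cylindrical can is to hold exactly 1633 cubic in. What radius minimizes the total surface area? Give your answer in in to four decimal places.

With radius r and height h, πr²h = 1633 so h = 1633/(πr²), and S(r) = 2πr² + 2πrh = 2πr² + 2·1633/r.
S'(r) = 4πr − 2·1633/r² = 0 ⇒ r³ = 1633/(2π), so r ≈ 6.3817 and h = 2r ≈ 12.7634.
S''(r) = 4π + 4·1633/r³ > 0, so this is the minimum; S ≈ 767.6655.

6.3817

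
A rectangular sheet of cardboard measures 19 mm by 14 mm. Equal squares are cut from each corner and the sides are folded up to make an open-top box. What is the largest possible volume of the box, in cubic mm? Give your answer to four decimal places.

With cut size x, the volume is V(x) = x(19 − 2x)(14 − 2x) for 0 < x < 7.
V'(x) = 12x^2 − 132x + 266. Setting V'(x) = 0 gives x ≈ 2.6569 (the root in (0, 7)).
V''(x) = 24x − 132 is negative there, so this is the maximum; V ≈ 315.8551.

315.8551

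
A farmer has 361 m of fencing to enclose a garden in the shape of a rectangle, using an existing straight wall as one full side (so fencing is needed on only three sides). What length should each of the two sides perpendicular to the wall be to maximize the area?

361/4

Let the sides perpendicular to the wall have length x and the parallel side y, so 2x + y = 361 and the area is A = xy = x(361 − 2x).
A'(x) = 361 − 4x = 0 gives x = 361/4, and A''(x) = −4 < 0 confirms a maximum.
Then y = 361 − 2·361/4 = 361/2 and A = 130321/8.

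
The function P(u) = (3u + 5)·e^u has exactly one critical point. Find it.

P'(u) = 3·e^u + (3u + 5)·1·e^u = (3u + 8)·e^u. Since e^u > 0, the only critical point is u = -8/3.
P''(-8/3) has the same sign as 3 > 0, so this is a local minimum.
P(-8/3) = (-3)·e^(-8/3) ≈ -0.2085.

-8/3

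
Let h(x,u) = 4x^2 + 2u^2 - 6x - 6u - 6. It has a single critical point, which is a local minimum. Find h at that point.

-51/4

∂h/∂x = 8x - 6 = 0 and ∂h/∂u = 4u - 6 = 0, so (x, u) = (3/4, 3/2).
The Hessian has h_{xx} = 8, h_{uu} = 4, h_{xu} = 0, giving D = 32 > 0 with h_{xx} > 0, so the point is a local minimum.
h(3/4, 3/2) = -51/4.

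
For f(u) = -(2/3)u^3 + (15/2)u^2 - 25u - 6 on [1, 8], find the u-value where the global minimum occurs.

f'(u) = -2u^2 + 15u - 25, which vanishes at u = 5/2 and u = 5.
Candidates: f(1) = -145/6,  f(5/2) = -769/24,  f(5) = -161/6,  f(8) = -202/3.
Hence the absolute minimum is -202/3 at u = 8.

8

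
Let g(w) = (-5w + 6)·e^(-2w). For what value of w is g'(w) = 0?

By the product rule, g'(w) = (10w - 17)·e^(-2w). Since e^(-2w) > 0, the only critical point is w = 17/10.
g''(17/10) has the same sign as 10 > 0, so this is a local minimum.
g(17/10) = (-5/2)·e^(-17/5) ≈ -0.0834.

17/10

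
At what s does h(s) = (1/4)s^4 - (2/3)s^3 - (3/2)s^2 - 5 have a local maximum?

0

h'(s) = s^3 - 2s^2 - 3s. Setting h'(s) = 0 gives s ∈ {-1, 0, 3}.
h''(s) = 3s^2 - 4s - 3. h''(-1) = 4 > 0 ⇒ local minimum; h''(0) = -3 < 0 ⇒ local maximum; h''(3) = 12 > 0 ⇒ local minimum.
Thus h has its local maximum at s = 0, with value -5.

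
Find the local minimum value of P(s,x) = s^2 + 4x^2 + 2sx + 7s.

∂P/∂s = 2s + 2x + 7 = 0 and ∂P/∂x = 2s + 8x = 0, so (s, x) = (-14/3, 7/6).
The Hessian has P_{ss} = 2, P_{xx} = 8, P_{sx} = 2, giving D = 12 > 0 with P_{ss} > 0, so the point is a local minimum.
P(-14/3, 7/6) = -49/3.

-49/3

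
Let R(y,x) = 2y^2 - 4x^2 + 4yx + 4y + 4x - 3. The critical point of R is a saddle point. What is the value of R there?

-5

∂R/∂y = 4y + 4x + 4 = 0 and ∂R/∂x = 4y - 8x + 4 = 0, so (y, x) = (-1, 0).
The Hessian has R_{yy} = 4, R_{xx} = -8, R_{yx} = 4, giving D = -48 < 0, so the point is a saddle point.
R(-1, 0) = -5.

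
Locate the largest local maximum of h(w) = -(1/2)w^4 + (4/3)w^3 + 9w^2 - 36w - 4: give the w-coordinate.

h'(w) = -2w^3 + 4w^2 + 18w - 36 = 0 at w = -3, 2, 3.
Since h''(w) = -6w^2 + 8w + 18, we get h''(-3) = -60 < 0 ⇒ local maximum; h''(2) = 10 > 0 ⇒ local minimum; h''(3) = -12 < 0 ⇒ local maximum.
Thus h has its largest local maximum at w = -3, with value 217/2.

-3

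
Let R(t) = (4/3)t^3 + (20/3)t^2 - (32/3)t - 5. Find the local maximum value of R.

59

Critical points: R'(t) = 4t^2 + (40/3)t - 32/3 vanishes at t = -4, 2/3.
Second-derivative test with R''(t) = 8t + 40/3: R''(-4) = -56/3 < 0 ⇒ local maximum; R''(2/3) = 56/3 > 0 ⇒ local minimum.
Thus R has its local maximum at t = -4, with value 59.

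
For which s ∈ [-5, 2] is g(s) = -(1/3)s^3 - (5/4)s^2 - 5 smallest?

2

The derivative is -s^2 - (5/2)s, which vanishes at s = -5/2 and s = 0.
Candidates: g(-5) = 65/12, g(-5/2) = -365/48, g(0) = -5, g(2) = -38/3.
The minimum over the interval is -38/3, attained at s = 2.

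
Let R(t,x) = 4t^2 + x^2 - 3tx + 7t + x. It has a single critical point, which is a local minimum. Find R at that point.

∂R/∂t = 8t - 3x + 7 = 0 and ∂R/∂x = -3t + 2x + 1 = 0, so (t, x) = (-17/7, -29/7).
The Hessian has R_{tt} = 8, R_{xx} = 2, R_{tx} = -3, giving D = 7 > 0 with R_{tt} > 0, so the point is a local minimum.
R(-17/7, -29/7) = -74/7.

-74/7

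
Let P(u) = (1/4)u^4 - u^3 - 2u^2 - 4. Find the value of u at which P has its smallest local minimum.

P'(u) = u^3 - 3u^2 - 4u = 0 at u = -1, 0, 4.
Second-derivative test with P''(u) = 3u^2 - 6u - 4: P''(-1) = 5 > 0 ⇒ local minimum; P''(0) = -4 < 0 ⇒ local maximum; P''(4) = 20 > 0 ⇒ local minimum.
Thus P has its smallest local minimum at u = 4, with value -36.

4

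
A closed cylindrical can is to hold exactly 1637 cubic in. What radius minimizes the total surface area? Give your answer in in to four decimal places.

6.3869

With radius r and height h, πr²h = 1637 so h = 1637/(πr²), and S(r) = 2πr² + 2πrh = 2πr² + 2·1637/r.
S'(r) = 4πr − 2·1637/r² = 0 ⇒ r³ = 1637/(2π), so r ≈ 6.3869 and h = 2r ≈ 12.7738.
S''(r) = 4π + 4·1637/r³ > 0, so this is the minimum; S ≈ 768.9185.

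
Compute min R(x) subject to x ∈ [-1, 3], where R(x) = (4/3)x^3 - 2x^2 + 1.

-7/3

R'(x) = 4x^2 - 4x, which vanishes at x = 0 and x = 1.
Evaluating at the critical points and endpoints: R(-1) = -7/3, R(0) = 1, R(1) = 1/3, R(3) = 19.
Hence the absolute minimum is -7/3 at x = -1.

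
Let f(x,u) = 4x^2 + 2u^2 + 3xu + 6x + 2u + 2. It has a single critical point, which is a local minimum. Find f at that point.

∂f/∂x = 8x + 3u + 6 = 0 and ∂f/∂u = 3x + 4u + 2 = 0, so (x, u) = (-18/23, 2/23).
The Hessian has f_{xx} = 8, f_{uu} = 4, f_{xu} = 3, giving D = 23 > 0 with f_{xx} > 0, so the point is a local minimum.
f(-18/23, 2/23) = -6/23.

-6/23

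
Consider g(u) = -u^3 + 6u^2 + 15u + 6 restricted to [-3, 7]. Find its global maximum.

106

The derivative is -3u^2 + 12u + 15, which vanishes at u = -1 and u = 5.
Evaluating at the critical points and endpoints: g(-3) = 42, g(-1) = -2, g(5) = 106, g(7) = 62.
So the maximum is g(5) = 106.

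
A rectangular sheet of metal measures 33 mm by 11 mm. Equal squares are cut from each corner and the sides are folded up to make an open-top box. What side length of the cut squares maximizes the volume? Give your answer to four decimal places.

2.4828

With cut size x, the volume is V(x) = x(33 − 2x)(11 − 2x) for 0 < x < 5.5.
V'(x) = 12x^2 − 176x + 363. Setting V'(x) = 0 gives x ≈ 2.4828 (the root in (0, 5.5)).
V''(x) = 24x − 176 is negative there, so this is the maximum; V ≈ 420.0172.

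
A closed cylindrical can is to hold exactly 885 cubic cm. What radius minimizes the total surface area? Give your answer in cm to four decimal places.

With radius r and height h, πr²h = 885 so h = 885/(πr²), and S(r) = 2πr² + 2πrh = 2πr² + 2·885/r.
S'(r) = 4πr − 2·885/r² = 0 ⇒ r³ = 885/(2π), so r ≈ 5.2030 and h = 2r ≈ 10.4060.
S''(r) = 4π + 4·885/r³ > 0, so this is the minimum; S ≈ 510.2818.

5.2030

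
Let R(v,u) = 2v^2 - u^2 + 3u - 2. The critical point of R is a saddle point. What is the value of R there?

1/4

∂R/∂v = 4v = 0 and ∂R/∂u = -2u + 3 = 0, so (v, u) = (0, 3/2).
The Hessian has R_{vv} = 4, R_{uu} = -2, R_{vu} = 0, giving D = -8 < 0, so the point is a saddle point.
R(0, 3/2) = 1/4.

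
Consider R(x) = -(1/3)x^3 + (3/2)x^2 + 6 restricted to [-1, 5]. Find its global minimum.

The derivative is -x^2 + 3x, which vanishes at x = 0 and x = 3.
Evaluating at the critical points and endpoints: R(-1) = 47/6, R(0) = 6, R(3) = 21/2, R(5) = 11/6.
Hence the absolute minimum is 11/6 at x = 5.

11/6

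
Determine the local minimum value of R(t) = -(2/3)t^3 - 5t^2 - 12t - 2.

7

R'(t) = -2t^2 - 10t - 12 = 0 at t = -3, -2.
Since R''(t) = -4t - 10, we get R''(-3) = 2 > 0 ⇒ local minimum; R''(-2) = -2 < 0 ⇒ local maximum.
So the local minimum value is R(-3) = 7.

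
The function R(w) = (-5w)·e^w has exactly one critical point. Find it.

-1

By the product rule, R'(w) = (-5w - 5)·e^w. Since e^w > 0, the only critical point is w = -1.
R''(-1) has the same sign as -5 < 0, so this is a local maximum.
R(-1) = (5)·e^(-1) ≈ 1.8394.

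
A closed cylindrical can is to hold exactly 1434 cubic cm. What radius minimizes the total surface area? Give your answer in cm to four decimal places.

6.1112

With radius r and height h, πr²h = 1434 so h = 1434/(πr²), and S(r) = 2πr² + 2πrh = 2πr² + 2·1434/r.
S'(r) = 4πr − 2·1434/r² = 0 ⇒ r³ = 1434/(2π), so r ≈ 6.1112 and h = 2r ≈ 12.2223.
S''(r) = 4π + 4·1434/r³ > 0, so this is the minimum; S ≈ 703.9589.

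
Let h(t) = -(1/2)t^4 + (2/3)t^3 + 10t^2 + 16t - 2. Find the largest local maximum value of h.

h'(t) = -2t^3 + 2t^2 + 20t + 16. Setting h'(t) = 0 gives t ∈ {-2, -1, 4}.
h''(t) = -6t^2 + 4t + 20. h''(-2) = -12 < 0 ⇒ local maximum; h''(-1) = 10 > 0 ⇒ local minimum; h''(4) = -60 < 0 ⇒ local maximum.
Thus h has its largest local maximum at t = 4, with value 410/3.

410/3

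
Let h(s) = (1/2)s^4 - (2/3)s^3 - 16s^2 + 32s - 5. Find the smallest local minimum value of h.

h'(s) = 2s^3 - 2s^2 - 32s + 32. Setting h'(s) = 0 gives s ∈ {-4, 1, 4}.
Since h''(s) = 6s^2 - 4s - 32, we get h''(-4) = 80 > 0 ⇒ local minimum; h''(1) = -30 < 0 ⇒ local maximum; h''(4) = 48 > 0 ⇒ local minimum.
Thus h has its smallest local minimum at s = -4, with value -655/3.

-655/3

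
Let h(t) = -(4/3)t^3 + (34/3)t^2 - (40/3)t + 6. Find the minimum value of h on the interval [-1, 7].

Differentiating, h'(t) = -4t^2 + (68/3)t - 40/3; which vanishes at t = 2/3 and t = 5.
Candidates: h(-1) = 32, h(2/3) = 142/81, h(5) = 56, h(7) = 32/3.
Hence the absolute minimum is 142/81 at t = 2/3.

142/81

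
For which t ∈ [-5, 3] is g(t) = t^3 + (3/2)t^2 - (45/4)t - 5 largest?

-5/2

The derivative is 3t^2 + 3t - 45/4, which vanishes at t = -5/2 and t = 3/2.
Evaluating at the critical points and endpoints: g(-5) = -145/4,  g(-5/2) = 135/8,  g(3/2) = -121/8,  g(3) = 7/4.
The maximum over the interval is 135/8, attained at t = -5/2.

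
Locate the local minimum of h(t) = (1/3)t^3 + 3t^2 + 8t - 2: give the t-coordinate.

h'(t) = t^2 + 6t + 8 = 0 at t = -4, -2.
Since h''(t) = 2t + 6, we get h''(-4) = -2 < 0 ⇒ local maximum; h''(-2) = 2 > 0 ⇒ local minimum.
So the local minimum value is h(-2) = -26/3.

-2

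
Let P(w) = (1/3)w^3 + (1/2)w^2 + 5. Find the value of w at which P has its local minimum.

0

P'(w) = w^2 + w = 0 at w = -1, 0.
Second-derivative test with P''(w) = 2w + 1: P''(-1) = -1 < 0 ⇒ local maximum; P''(0) = 1 > 0 ⇒ local minimum.
So the local minimum value is P(0) = 5.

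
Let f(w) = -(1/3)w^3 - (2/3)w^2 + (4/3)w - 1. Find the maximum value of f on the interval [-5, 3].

f'(w) = -w^2 - (4/3)w + 4/3, which vanishes at w = -2 and w = 2/3.
Compare values at every candidate in [-5, 3]: f(-5) = 52/3,  f(-2) = -11/3,  f(2/3) = -41/81,  f(3) = -12.
So the maximum is f(-5) = 52/3.

52/3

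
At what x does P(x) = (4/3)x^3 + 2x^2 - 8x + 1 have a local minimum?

1

P'(x) = 4x^2 + 4x - 8. Setting P'(x) = 0 gives x ∈ {-2, 1}.
Second-derivative test with P''(x) = 8x + 4: P''(-2) = -12 < 0 ⇒ local maximum; P''(1) = 12 > 0 ⇒ local minimum.
Thus P has its local minimum at x = 1, with value -11/3.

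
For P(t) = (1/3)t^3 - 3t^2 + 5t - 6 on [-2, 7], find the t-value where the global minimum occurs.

-2

P'(t) = t^2 - 6t + 5, which vanishes at t = 1 and t = 5.
Candidates: P(-2) = -92/3, P(1) = -11/3, P(5) = -43/3, P(7) = -11/3.
The minimum over the interval is -92/3, attained at t = -2.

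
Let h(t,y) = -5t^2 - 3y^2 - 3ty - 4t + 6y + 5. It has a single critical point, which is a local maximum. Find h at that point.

∂h/∂t = -10t - 3y - 4 = 0 and ∂h/∂y = -3t - 6y + 6 = 0, so (t, y) = (-14/17, 24/17).
The Hessian has h_{tt} = -10, h_{yy} = -6, h_{ty} = -3, giving D = 51 > 0 with h_{tt} < 0, so the point is a local maximum.
h(-14/17, 24/17) = 185/17.

185/17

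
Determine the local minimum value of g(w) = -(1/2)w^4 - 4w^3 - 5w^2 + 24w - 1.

Critical points: g'(w) = -2w^3 - 12w^2 - 10w + 24 vanishes at w = -4, -3, 1.
Since g''(w) = -6w^2 - 24w - 10, we get g''(-4) = -10 < 0 ⇒ local maximum; g''(-3) = 8 > 0 ⇒ local minimum; g''(1) = -40 < 0 ⇒ local maximum.
So the local minimum value is g(-3) = -101/2.

-101/2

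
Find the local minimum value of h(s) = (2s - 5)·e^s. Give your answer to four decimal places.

By the product rule, h'(s) = (2s - 3)·e^s. Since e^s > 0, the only critical point is s = 3/2.
h''(3/2) has the same sign as 2 > 0, so this is a local minimum.
h(3/2) = (-2)·e^(3/2) ≈ -8.9634.

-8.9634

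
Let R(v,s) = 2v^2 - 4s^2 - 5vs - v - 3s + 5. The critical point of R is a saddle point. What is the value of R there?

314/57

∂R/∂v = 4v - 5s - 1 = 0 and ∂R/∂s = -5v - 8s - 3 = 0, so (v, s) = (-7/57, -17/57).
The Hessian has R_{vv} = 4, R_{ss} = -8, R_{vs} = -5, giving D = -57 < 0, so the point is a saddle point.
R(-7/57, -17/57) = 314/57.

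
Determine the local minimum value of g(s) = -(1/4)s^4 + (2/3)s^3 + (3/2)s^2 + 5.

g'(s) = -s^3 + 2s^2 + 3s = 0 at s = -1, 0, 3.
Second-derivative test with g''(s) = -3s^2 + 4s + 3: g''(-1) = -4 < 0 ⇒ local maximum; g''(0) = 3 > 0 ⇒ local minimum; g''(3) = -12 < 0 ⇒ local maximum.
Thus g has its local minimum at s = 0, with value 5.

5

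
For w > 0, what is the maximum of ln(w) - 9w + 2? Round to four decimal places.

-1.1972

R'(w) = 1/w − 9 = 0 gives w = 1/9.
R''(w) = -1/w², which is negative for w > 0, so this is a local maximum.
R(1/9) = 1·ln(1/9) - 1 + 2 ≈ -1.1972.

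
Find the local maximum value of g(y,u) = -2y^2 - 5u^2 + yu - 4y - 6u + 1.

215/39

∂g/∂y = -4y + u - 4 = 0 and ∂g/∂u = y - 10u - 6 = 0, so (y, u) = (-46/39, -28/39).
The Hessian has g_{yy} = -4, g_{uu} = -10, g_{yu} = 1, giving D = 39 > 0 with g_{yy} < 0, so the point is a local maximum.
g(-46/39, -28/39) = 215/39.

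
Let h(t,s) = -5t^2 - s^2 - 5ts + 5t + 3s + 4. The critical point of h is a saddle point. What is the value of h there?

5

∂h/∂t = -10t - 5s + 5 = 0 and ∂h/∂s = -5t - 2s + 3 = 0, so (t, s) = (1, -1).
The Hessian has h_{tt} = -10, h_{ss} = -2, h_{ts} = -5, giving D = -5 < 0, so the point is a saddle point.
h(1, -1) = 5.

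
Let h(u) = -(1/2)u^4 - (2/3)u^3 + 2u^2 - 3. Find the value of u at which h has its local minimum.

Critical points: h'(u) = -2u^3 - 2u^2 + 4u vanishes at u = -2, 0, 1.
Second-derivative test with h''(u) = -6u^2 - 4u + 4: h''(-2) = -12 < 0 ⇒ local maximum; h''(0) = 4 > 0 ⇒ local minimum; h''(1) = -6 < 0 ⇒ local maximum.
Thus h has its local minimum at u = 0, with value -3.

0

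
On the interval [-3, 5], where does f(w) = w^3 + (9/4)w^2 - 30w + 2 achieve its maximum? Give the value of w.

-3

f'(w) = 3w^2 + (9/2)w - 30, whose only zero in [-3, 5] is w = 5/2.
Compare values at every candidate in [-3, 5]: f(-3) = 341/4, f(5/2) = -693/16, f(5) = 133/4.
So the maximum is f(-3) = 341/4.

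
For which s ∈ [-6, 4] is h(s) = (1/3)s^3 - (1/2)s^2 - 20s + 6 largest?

-4

The derivative is s^2 - s - 20, whose only zero in [-6, 4] is s = -4.
Compare values at every candidate in [-6, 4]: h(-6) = 36, h(-4) = 170/3, h(4) = -182/3.
So the maximum is h(-4) = 170/3.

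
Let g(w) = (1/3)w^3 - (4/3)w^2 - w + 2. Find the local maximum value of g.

176/81

g'(w) = w^2 - (8/3)w - 1. Setting g'(w) = 0 gives w ∈ {-1/3, 3}.
g''(w) = 2w - 8/3. g''(-1/3) = -10/3 < 0 ⇒ local maximum; g''(3) = 10/3 > 0 ⇒ local minimum.
The local maximum is g(-1/3) = 176/81.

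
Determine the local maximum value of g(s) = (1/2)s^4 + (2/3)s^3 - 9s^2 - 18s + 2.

g'(s) = 2s^3 + 2s^2 - 18s - 18 = 0 at s = -3, -1, 3.
Since g''(s) = 6s^2 + 4s - 18, we get g''(-3) = 24 > 0 ⇒ local minimum; g''(-1) = -16 < 0 ⇒ local maximum; g''(3) = 48 > 0 ⇒ local minimum.
So the local maximum value is g(-1) = 65/6.

65/6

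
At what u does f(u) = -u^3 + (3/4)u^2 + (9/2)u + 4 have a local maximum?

3/2

f'(u) = -3u^2 + (3/2)u + 9/2 = 0 at u = -1, 3/2.
Since f''(u) = -6u + 3/2, we get f''(-1) = 15/2 > 0 ⇒ local minimum; f''(3/2) = -15/2 < 0 ⇒ local maximum.
So the local maximum value is f(3/2) = 145/16.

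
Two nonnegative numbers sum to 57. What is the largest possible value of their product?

3249/4

With x + y = 57, the product is P(x) = x(57 − x).
P'(x) = 57 − 2x = 0 gives x = 57/2; P'' = −2 < 0, so this is the maximum.
P = 57/2·57/2 = 3249/4.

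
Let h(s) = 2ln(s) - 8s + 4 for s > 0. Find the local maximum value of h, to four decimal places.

h'(s) = 2/s − 8 = 0 gives s = 1/4.
h''(s) = -2/s², which is negative for s > 0, so this is a local maximum.
h(1/4) = 2·ln(1/4) - 2 + 4 ≈ -0.7726.

-0.7726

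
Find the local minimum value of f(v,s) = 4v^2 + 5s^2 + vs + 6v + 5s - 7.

-803/79

∂f/∂v = 8v + s + 6 = 0 and ∂f/∂s = v + 10s + 5 = 0, so (v, s) = (-55/79, -34/79).
The Hessian has f_{vv} = 8, f_{ss} = 10, f_{vs} = 1, giving D = 79 > 0 with f_{vv} > 0, so the point is a local minimum.
f(-55/79, -34/79) = -803/79.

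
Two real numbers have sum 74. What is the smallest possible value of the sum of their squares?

2738

With a + b = 74, a^2 + b^2 = a^2 + (74 − a)^2.
The derivative 2a − 2(74 − a) = 4a − 148 vanishes at a = 37; second derivative 4 > 0, a minimum.
The minimum is 2·(37)^2 = 2738.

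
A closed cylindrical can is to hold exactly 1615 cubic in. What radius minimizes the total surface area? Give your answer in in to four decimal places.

6.3582

With radius r and height h, πr²h = 1615 so h = 1615/(πr²), and S(r) = 2πr² + 2πrh = 2πr² + 2·1615/r.
S'(r) = 4πr − 2·1615/r² = 0 ⇒ r³ = 1615/(2π), so r ≈ 6.3582 and h = 2r ≈ 12.7163.
S''(r) = 4π + 4·1615/r³ > 0, so this is the minimum; S ≈ 762.0139.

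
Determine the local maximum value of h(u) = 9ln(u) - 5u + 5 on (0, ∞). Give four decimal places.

h'(u) = 9/u − 5 = 0 gives u = 9/5.
h''(u) = -9/u², which is negative for u > 0, so this is a local maximum.
h(9/5) = 9·ln(9/5) - 9 + 5 ≈ 1.2901.

1.2901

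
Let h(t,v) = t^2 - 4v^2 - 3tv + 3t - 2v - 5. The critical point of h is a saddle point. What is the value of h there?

-7

∂h/∂t = 2t - 3v + 3 = 0 and ∂h/∂v = -3t - 8v - 2 = 0, so (t, v) = (-6/5, 1/5).
The Hessian has h_{tt} = 2, h_{vv} = -8, h_{tv} = -3, giving D = -25 < 0, so the point is a saddle point.
h(-6/5, 1/5) = -7.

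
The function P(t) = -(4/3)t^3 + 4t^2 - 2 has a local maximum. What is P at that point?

Critical points: P'(t) = -4t^2 + 8t vanishes at t = 0, 2.
P''(t) = -8t + 8. P''(0) = 8 > 0 ⇒ local minimum; P''(2) = -8 < 0 ⇒ local maximum.
So the local maximum value is P(2) = 10/3.

10/3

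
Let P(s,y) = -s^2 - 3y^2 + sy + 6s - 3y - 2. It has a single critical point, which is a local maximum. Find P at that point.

7

∂P/∂s = -2s + y + 6 = 0 and ∂P/∂y = s - 6y - 3 = 0, so (s, y) = (3, 0).
The Hessian has P_{ss} = -2, P_{yy} = -6, P_{sy} = 1, giving D = 11 > 0 with P_{ss} < 0, so the point is a local maximum.
P(3, 0) = 7.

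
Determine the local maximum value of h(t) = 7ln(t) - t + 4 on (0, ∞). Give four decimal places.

10.6214

h'(t) = 7/t − 1 = 0 gives t = 7.
h''(t) = -7/t², which is negative for t > 0, so this is a local maximum.
h(7) = 7·ln(7) - 7 + 4 ≈ 10.6214.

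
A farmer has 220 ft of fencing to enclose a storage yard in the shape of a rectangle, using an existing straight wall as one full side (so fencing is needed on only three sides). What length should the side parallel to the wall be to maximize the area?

Let the sides perpendicular to the wall have length x and the parallel side y, so 2x + y = 220 and the area is A = xy = x(220 − 2x).
A'(x) = 220 − 4x = 0 gives x = 55, and A''(x) = −4 < 0 confirms a maximum.
Then y = 220 − 2·55 = 110 and A = 6050.

110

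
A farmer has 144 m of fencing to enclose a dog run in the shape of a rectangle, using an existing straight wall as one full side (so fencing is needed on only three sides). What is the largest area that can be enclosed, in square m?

2592

Let the sides perpendicular to the wall have length x and the parallel side y, so 2x + y = 144 and the area is A = xy = x(144 − 2x).
A'(x) = 144 − 4x = 0 gives x = 36, and A''(x) = −4 < 0 confirms a maximum.
Then y = 144 − 2·36 = 72 and A = 2592.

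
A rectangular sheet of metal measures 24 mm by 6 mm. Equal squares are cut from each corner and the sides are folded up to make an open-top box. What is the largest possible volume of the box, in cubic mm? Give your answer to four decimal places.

94.9773

With cut size x, the volume is V(x) = x(24 − 2x)(6 − 2x) for 0 < x < 3.
V'(x) = 12x^2 − 120x + 144. Setting V'(x) = 0 gives x ≈ 1.3944 (the root in (0, 3)).
V''(x) = 24x − 120 is negative there, so this is the maximum; V ≈ 94.9773.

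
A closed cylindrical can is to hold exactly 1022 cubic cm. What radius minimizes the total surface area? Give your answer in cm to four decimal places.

With radius r and height h, πr²h = 1022 so h = 1022/(πr²), and S(r) = 2πr² + 2πrh = 2πr² + 2·1022/r.
S'(r) = 4πr − 2·1022/r² = 0 ⇒ r³ = 1022/(2π), so r ≈ 5.4587 and h = 2r ≈ 10.9174.
S''(r) = 4π + 4·1022/r³ > 0, so this is the minimum; S ≈ 561.6708.

5.4587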